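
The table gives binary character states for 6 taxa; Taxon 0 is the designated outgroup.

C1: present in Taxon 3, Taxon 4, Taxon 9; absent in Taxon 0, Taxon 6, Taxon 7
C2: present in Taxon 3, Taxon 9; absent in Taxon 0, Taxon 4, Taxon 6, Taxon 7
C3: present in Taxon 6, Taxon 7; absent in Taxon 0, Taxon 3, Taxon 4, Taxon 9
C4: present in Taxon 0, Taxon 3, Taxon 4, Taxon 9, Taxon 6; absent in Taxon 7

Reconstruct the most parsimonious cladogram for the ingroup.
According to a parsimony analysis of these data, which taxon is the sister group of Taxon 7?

Taxon 6

Character polarity is set by the outgroup: the derived state is whichever differs from the outgroup's state, so for C4 the derived state is 'absent', and for the remaining characters it is 'present'.
C1: derived state 'present' in Taxon 3, Taxon 4, and Taxon 9 only — synapomorphy for {Taxon 3, Taxon 4, Taxon 9}.
C2 (derived state 'present') is shared by Taxon 3 and Taxon 9 — a synapomorphy uniting that clade.
C3 (derived state 'present') is shared by Taxon 6 and Taxon 7 — a synapomorphy uniting that clade.
C4: derived state 'absent' in Taxon 7 only — an autapomorphy, so it tells us nothing about relationships among taxa.
Most parsimonious ingroup topology: (((Taxon 3,Taxon 9),Taxon 4),(Taxon 6,Taxon 7)).
Taxon 7 and Taxon 6 form a cherry on this tree, so they are sister taxa.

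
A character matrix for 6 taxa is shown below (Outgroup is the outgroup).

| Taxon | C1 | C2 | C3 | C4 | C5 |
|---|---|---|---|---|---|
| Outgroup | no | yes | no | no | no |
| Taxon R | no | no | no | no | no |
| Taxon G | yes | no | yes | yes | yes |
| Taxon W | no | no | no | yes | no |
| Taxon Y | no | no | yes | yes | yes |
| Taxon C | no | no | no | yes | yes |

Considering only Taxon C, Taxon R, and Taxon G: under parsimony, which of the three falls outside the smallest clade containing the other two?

Taxon R

Character polarity is set by the outgroup: the derived state is whichever differs from the outgroup's state, so for C2 the derived state is 'no', and for the remaining characters it is 'yes'.
C1 (derived state 'yes') is unique to Taxon G (autapomorphy; uninformative for grouping).
All ingroup taxa share the derived state 'no' for C2; it defines the ingroup but does not resolve relationships within it.
C3: derived state 'yes' in Taxon G and Taxon Y only — synapomorphy for {Taxon G, Taxon Y}.
C4: derived state 'yes' in Taxon C, Taxon G, Taxon W, and Taxon Y only — synapomorphy for {Taxon C, Taxon G, Taxon W, Taxon Y}.
C5: derived state 'yes' in Taxon C, Taxon G, and Taxon Y only — synapomorphy for {Taxon C, Taxon G, Taxon Y}.
Most parsimonious ingroup topology: (Taxon R,(((Taxon G,Taxon Y),Taxon C),Taxon W)).
Taxon C and Taxon G share a more recent common ancestor with each other than either does with Taxon R, so Taxon R is the least closely related of the three.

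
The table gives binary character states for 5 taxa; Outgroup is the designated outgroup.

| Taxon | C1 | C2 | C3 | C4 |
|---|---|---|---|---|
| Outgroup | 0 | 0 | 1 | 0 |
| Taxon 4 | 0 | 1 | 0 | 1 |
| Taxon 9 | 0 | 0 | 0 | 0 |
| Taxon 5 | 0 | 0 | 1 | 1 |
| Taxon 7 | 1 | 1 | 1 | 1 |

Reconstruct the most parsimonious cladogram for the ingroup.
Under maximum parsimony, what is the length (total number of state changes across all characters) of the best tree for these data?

Character polarity is set by the outgroup: the derived state is whichever differs from the outgroup's state, so for C3 the derived state is '0', and for the remaining characters it is '1'.
C1: derived state '1' in Taxon 7 only — an autapomorphy, so it tells us nothing about relationships among taxa.
Only Taxon 4 and Taxon 7 show the derived state '1' for C2, supporting them as a clade.
C3 groups Taxon 4 and Taxon 9, which is incompatible with the clades supported by the remaining characters; treating it as convergent (homoplasy) costs fewer steps than any alternative tree.
Only Taxon 4, Taxon 5, and Taxon 7 show the derived state '1' for C4, supporting them as a clade.
Most parsimonious ingroup topology: (((Taxon 4,Taxon 7),Taxon 5),Taxon 9).
Changes per character on this tree: C1: 1; C2: 1; C3: 2; C4: 1.
Total = 5.

5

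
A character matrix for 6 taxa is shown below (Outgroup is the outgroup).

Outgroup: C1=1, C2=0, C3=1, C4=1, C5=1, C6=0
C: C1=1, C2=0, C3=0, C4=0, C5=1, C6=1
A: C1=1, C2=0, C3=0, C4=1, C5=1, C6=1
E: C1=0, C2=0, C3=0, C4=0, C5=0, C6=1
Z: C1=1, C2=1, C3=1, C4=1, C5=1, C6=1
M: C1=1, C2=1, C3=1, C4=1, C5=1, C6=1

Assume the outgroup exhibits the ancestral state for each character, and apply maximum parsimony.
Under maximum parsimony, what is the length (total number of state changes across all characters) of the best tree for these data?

6

Character polarity is set by the outgroup: the derived state is whichever differs from the outgroup's state, so for C1, C3, C4, C5 the derived state is '0', and for the remaining characters it is '1'.
C1: derived state '0' in E only — an autapomorphy, so it tells us nothing about relationships among taxa.
C2: derived state '1' in M and Z only — synapomorphy for {M, Z}.
Only A, C, and E show the derived state '0' for C3, supporting them as a clade.
Only C and E show the derived state '0' for C4, supporting them as a clade.
C5 (derived state '0') is unique to E (autapomorphy; uninformative for grouping).
C6 (derived state '1') is shared by all ingroup taxa — unites the whole ingroup.
Most parsimonious ingroup topology: (((C,E),A),(Z,M)).
Changes per character on this tree: C1: 1; C2: 1; C3: 1; C4: 1; C5: 1; C6: 1.
Total = 6.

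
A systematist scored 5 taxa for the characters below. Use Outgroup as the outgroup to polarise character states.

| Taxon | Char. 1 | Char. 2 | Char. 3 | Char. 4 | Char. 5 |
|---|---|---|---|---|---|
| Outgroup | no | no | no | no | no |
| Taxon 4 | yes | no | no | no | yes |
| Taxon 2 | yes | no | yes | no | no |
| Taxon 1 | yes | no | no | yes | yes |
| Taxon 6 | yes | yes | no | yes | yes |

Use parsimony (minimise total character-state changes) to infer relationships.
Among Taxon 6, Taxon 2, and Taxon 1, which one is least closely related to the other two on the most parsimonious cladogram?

Taxon 2

The outgroup has state 'no' for every character, so 'yes' is the derived state throughout.
Char. 1 (derived state 'yes') is shared by all ingroup taxa — unites the whole ingroup.
Char. 2: derived state 'yes' in Taxon 6 only — an autapomorphy, so it tells us nothing about relationships among taxa.
Char. 3: derived state 'yes' in Taxon 2 only — an autapomorphy, so it tells us nothing about relationships among taxa.
Char. 4: derived state 'yes' in Taxon 1 and Taxon 6 only — synapomorphy for {Taxon 1, Taxon 6}.
Only Taxon 1, Taxon 4, and Taxon 6 show the derived state 'yes' for Char. 5, supporting them as a clade.
Most parsimonious ingroup topology: ((Taxon 4,(Taxon 1,Taxon 6)),Taxon 2).
Taxon 6 and Taxon 1 share a more recent common ancestor with each other than either does with Taxon 2, so Taxon 2 is the least closely related of the three.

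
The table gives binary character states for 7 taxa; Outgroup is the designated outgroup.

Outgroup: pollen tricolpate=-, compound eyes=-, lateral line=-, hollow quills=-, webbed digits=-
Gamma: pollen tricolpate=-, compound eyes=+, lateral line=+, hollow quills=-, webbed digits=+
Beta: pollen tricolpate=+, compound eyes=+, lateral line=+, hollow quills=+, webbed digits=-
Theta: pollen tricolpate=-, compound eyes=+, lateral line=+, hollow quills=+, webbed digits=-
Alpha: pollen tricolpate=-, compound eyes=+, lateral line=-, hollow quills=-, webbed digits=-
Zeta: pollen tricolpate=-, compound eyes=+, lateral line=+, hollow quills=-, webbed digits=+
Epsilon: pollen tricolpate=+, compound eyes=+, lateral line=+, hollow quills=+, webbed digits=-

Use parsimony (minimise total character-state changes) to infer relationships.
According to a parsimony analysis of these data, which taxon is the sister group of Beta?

The outgroup has state '-' for every character, so '+' is the derived state throughout.
pollen tricolpate (derived state '+') is shared by Beta and Epsilon — a synapomorphy uniting that clade.
All ingroup taxa share the derived state '+' for compound eyes; it defines the ingroup but does not resolve relationships within it.
lateral line: derived state '+' in Beta, Epsilon, Gamma, Theta, and Zeta only — synapomorphy for {Beta, Epsilon, Gamma, Theta, Zeta}.
hollow quills (derived state '+') is shared by Beta, Epsilon, and Theta — a synapomorphy uniting that clade.
webbed digits: derived state '+' in Gamma and Zeta only — synapomorphy for {Gamma, Zeta}.
Most parsimonious ingroup topology: (((Gamma,Zeta),((Beta,Epsilon),Theta)),Alpha).
Beta and Epsilon form a cherry on this tree, so they are sister taxa.

Epsilon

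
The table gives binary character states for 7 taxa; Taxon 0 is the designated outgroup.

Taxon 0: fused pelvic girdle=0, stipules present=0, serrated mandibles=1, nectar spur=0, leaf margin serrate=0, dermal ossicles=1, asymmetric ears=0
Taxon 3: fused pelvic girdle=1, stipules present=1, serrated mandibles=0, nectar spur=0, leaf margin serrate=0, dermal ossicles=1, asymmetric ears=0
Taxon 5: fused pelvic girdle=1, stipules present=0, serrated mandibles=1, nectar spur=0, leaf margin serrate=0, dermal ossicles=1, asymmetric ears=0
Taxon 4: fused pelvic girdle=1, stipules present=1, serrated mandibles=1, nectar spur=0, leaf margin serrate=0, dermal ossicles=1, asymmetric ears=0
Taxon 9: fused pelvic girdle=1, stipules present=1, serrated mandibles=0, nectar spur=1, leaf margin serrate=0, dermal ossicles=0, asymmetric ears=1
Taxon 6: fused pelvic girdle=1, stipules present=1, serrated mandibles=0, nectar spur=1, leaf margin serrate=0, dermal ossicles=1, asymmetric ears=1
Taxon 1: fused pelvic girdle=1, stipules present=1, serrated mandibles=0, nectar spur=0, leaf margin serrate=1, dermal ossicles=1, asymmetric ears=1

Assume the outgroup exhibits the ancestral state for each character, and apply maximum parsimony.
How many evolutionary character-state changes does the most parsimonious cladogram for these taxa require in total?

Character polarity is set by the outgroup: the derived state is whichever differs from the outgroup's state, so for serrated mandibles, dermal ossicles the derived state is '0', and for the remaining characters it is '1'.
All ingroup taxa share the derived state '1' for fused pelvic girdle; it defines the ingroup but does not resolve relationships within it.
Only Taxon 1, Taxon 3, Taxon 4, Taxon 6, and Taxon 9 show the derived state '1' for stipules present, supporting them as a clade.
serrated mandibles: derived state '0' in Taxon 1, Taxon 3, Taxon 6, and Taxon 9 only — synapomorphy for {Taxon 1, Taxon 3, Taxon 6, Taxon 9}.
nectar spur: derived state '1' in Taxon 6 and Taxon 9 only — synapomorphy for {Taxon 6, Taxon 9}.
leaf margin serrate: derived state '1' in Taxon 1 only — an autapomorphy, so it tells us nothing about relationships among taxa.
dermal ossicles: derived state '0' in Taxon 9 only — an autapomorphy, so it tells us nothing about relationships among taxa.
asymmetric ears (derived state '1') is shared by Taxon 1, Taxon 6, and Taxon 9 — a synapomorphy uniting that clade.
Most parsimonious ingroup topology: (((((Taxon 9,Taxon 6),Taxon 1),Taxon 3),Taxon 4),Taxon 5).
Changes per character on this tree: fused pelvic girdle: 1; stipules present: 1; serrated mandibles: 1; nectar spur: 1; leaf margin serrate: 1; dermal ossicles: 1; asymmetric ears: 1.
Total = 7.

7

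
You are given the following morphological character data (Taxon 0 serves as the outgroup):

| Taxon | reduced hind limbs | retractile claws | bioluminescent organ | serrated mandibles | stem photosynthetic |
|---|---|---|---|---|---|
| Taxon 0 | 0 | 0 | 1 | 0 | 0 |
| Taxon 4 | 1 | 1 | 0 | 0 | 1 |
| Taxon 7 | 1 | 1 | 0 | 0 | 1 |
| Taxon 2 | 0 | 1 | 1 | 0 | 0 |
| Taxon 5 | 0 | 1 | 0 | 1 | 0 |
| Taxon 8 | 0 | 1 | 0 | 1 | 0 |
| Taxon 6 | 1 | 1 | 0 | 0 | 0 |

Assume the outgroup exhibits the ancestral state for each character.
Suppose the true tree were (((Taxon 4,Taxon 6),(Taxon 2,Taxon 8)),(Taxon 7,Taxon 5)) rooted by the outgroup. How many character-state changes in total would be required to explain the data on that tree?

9

Map each character onto (((Taxon 4,Taxon 6),(Taxon 2,Taxon 8)),(Taxon 7,Taxon 5)) (rooted by Taxon 0) and count the minimum state changes it requires (Fitch parsimony):
reduced hind limbs: 2; retractile claws: 1; bioluminescent organ: 2; serrated mandibles: 2; stem photosynthetic: 2.
Total tree length = 9.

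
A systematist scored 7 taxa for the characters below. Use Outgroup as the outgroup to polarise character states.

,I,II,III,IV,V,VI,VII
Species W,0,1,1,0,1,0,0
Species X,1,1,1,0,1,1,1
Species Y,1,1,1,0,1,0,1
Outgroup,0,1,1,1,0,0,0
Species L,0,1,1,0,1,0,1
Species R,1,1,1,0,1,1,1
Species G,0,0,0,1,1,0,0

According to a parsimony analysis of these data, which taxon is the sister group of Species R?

Species X

Character polarity is set by the outgroup: the derived state is whichever differs from the outgroup's state, so for II, III, IV the derived state is '0', and for the remaining characters it is '1'.
Only Species R, Species X, and Species Y show the derived state '1' for I, supporting them as a clade.
II (derived state '0') is unique to Species G (autapomorphy; uninformative for grouping).
III (derived state '0') is unique to Species G (autapomorphy; uninformative for grouping).
IV (derived state '0') is shared by Species L, Species R, Species W, Species X, and Species Y — a synapomorphy uniting that clade.
V (derived state '1') is shared by all ingroup taxa — unites the whole ingroup.
VI (derived state '1') is shared by Species R and Species X — a synapomorphy uniting that clade.
Only Species L, Species R, Species X, and Species Y show the derived state '1' for VII, supporting them as a clade.
Most parsimonious ingroup topology: ((Species W,(((Species X,Species R),Species Y),Species L)),Species G).
Species R and Species X form a cherry on this tree, so they are sister taxa.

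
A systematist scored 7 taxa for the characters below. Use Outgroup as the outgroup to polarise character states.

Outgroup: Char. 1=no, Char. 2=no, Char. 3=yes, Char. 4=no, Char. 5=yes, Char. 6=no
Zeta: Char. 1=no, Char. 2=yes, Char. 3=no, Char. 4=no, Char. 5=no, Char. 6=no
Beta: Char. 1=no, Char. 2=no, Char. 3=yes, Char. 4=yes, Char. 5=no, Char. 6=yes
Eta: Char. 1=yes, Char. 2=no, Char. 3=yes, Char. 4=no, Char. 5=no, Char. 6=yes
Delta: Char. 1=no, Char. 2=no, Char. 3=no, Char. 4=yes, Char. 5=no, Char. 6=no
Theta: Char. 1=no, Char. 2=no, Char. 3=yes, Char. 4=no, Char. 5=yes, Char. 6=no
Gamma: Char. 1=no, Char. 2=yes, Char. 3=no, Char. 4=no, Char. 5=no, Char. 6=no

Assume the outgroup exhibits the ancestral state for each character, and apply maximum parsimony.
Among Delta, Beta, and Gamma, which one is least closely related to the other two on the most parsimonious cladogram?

Character polarity is set by the outgroup: the derived state is whichever differs from the outgroup's state, so for Char. 3, Char. 5 the derived state is 'no', and for the remaining characters it is 'yes'.
Char. 1 (derived state 'yes') is unique to Eta (autapomorphy; uninformative for grouping).
Char. 2 (derived state 'yes') is shared by Gamma and Zeta — a synapomorphy uniting that clade.
Only Delta, Gamma, and Zeta show the derived state 'no' for Char. 3, supporting them as a clade.
Char. 4 groups Beta and Delta, which is incompatible with the clades supported by the remaining characters; treating it as convergent (homoplasy) costs fewer steps than any alternative tree.
Char. 5 (derived state 'no') is shared by Beta, Delta, Eta, Gamma, and Zeta — a synapomorphy uniting that clade.
Char. 6: derived state 'yes' in Beta and Eta only — synapomorphy for {Beta, Eta}.
Most parsimonious ingroup topology: ((((Zeta,Gamma),Delta),(Beta,Eta)),Theta).
Delta and Gamma share a more recent common ancestor with each other than either does with Beta, so Beta is the least closely related of the three.

Beta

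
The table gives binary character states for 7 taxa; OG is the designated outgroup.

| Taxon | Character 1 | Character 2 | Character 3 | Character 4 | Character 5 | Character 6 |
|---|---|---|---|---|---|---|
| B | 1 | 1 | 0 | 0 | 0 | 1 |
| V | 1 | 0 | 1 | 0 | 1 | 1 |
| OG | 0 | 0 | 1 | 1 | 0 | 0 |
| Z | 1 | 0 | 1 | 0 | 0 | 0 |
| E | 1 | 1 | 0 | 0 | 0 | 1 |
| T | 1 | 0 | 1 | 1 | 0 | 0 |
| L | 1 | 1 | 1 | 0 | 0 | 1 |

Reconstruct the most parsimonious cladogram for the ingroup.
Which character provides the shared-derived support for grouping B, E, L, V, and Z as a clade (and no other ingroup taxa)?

Character polarity is set by the outgroup: the derived state is whichever differs from the outgroup's state, so for Character 3, Character 4 the derived state is '0', and for the remaining characters it is '1'.
Character 1 (derived state '1') is shared by all ingroup taxa — unites the whole ingroup.
Only B, E, and L show the derived state '1' for Character 2, supporting them as a clade.
Character 3: derived state '0' in B and E only — synapomorphy for {B, E}.
Only B, E, L, V, and Z show the derived state '0' for Character 4, supporting them as a clade.
Character 5 (derived state '1') is unique to V (autapomorphy; uninformative for grouping).
Character 6: derived state '1' in B, E, L, and V only — synapomorphy for {B, E, L, V}.
Most parsimonious ingroup topology: (((V,((B,E),L)),Z),T).
The clade {B, E, L, V, Z} is supported by Character 4: its derived state '0' occurs in exactly those taxa and in no other taxon (including the outgroup).

Character 4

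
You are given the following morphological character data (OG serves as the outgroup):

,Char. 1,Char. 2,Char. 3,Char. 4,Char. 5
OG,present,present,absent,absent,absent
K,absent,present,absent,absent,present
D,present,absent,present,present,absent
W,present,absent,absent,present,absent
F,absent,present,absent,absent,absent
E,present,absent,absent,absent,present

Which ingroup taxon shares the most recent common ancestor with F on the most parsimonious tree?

Character polarity is set by the outgroup: the derived state is whichever differs from the outgroup's state, so for Char. 1, Char. 2 the derived state is 'absent', and for the remaining characters it is 'present'.
Char. 1 (derived state 'absent') is shared by F and K — a synapomorphy uniting that clade.
Char. 2: derived state 'absent' in D, E, and W only — synapomorphy for {D, E, W}.
Char. 3: derived state 'present' in D only — an autapomorphy, so it tells us nothing about relationships among taxa.
Char. 4 (derived state 'present') is shared by D and W — a synapomorphy uniting that clade.
Char. 5 groups E and K, which is incompatible with the clades supported by the remaining characters; treating it as convergent (homoplasy) costs fewer steps than any alternative tree.
Most parsimonious ingroup topology: ((K,F),((D,W),E)).
F and K form a cherry on this tree, so they are sister taxa.

K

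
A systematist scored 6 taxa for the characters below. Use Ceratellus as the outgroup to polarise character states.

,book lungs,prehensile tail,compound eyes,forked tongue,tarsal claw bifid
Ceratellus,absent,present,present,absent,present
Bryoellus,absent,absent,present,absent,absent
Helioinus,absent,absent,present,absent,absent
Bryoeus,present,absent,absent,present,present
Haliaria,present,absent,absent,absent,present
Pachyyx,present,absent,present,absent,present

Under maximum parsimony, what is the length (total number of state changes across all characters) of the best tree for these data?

Character polarity is set by the outgroup: the derived state is whichever differs from the outgroup's state, so for prehensile tail, compound eyes, tarsal claw bifid the derived state is 'absent', and for the remaining characters it is 'present'.
Only Bryoeus, Haliaria, and Pachyyx show the derived state 'present' for book lungs, supporting them as a clade.
prehensile tail (derived state 'absent') is shared by all ingroup taxa — unites the whole ingroup.
compound eyes: derived state 'absent' in Bryoeus and Haliaria only — synapomorphy for {Bryoeus, Haliaria}.
forked tongue: derived state 'present' in Bryoeus only — an autapomorphy, so it tells us nothing about relationships among taxa.
Only Bryoellus and Helioinus show the derived state 'absent' for tarsal claw bifid, supporting them as a clade.
Most parsimonious ingroup topology: ((Bryoellus,Helioinus),((Bryoeus,Haliaria),Pachyyx)).
Changes per character on this tree: book lungs: 1; prehensile tail: 1; compound eyes: 1; forked tongue: 1; tarsal claw bifid: 1.
Total = 5.

5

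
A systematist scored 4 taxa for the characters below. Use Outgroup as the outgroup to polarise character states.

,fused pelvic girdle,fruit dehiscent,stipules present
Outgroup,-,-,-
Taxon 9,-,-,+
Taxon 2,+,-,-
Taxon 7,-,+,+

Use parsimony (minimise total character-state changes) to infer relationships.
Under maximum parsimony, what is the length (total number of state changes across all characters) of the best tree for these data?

The outgroup has state '-' for every character, so '+' is the derived state throughout.
fused pelvic girdle (derived state '+') is unique to Taxon 2 (autapomorphy; uninformative for grouping).
fruit dehiscent: derived state '+' in Taxon 7 only — an autapomorphy, so it tells us nothing about relationships among taxa.
stipules present: derived state '+' in Taxon 7 and Taxon 9 only — synapomorphy for {Taxon 7, Taxon 9}.
Most parsimonious ingroup topology: ((Taxon 9,Taxon 7),Taxon 2).
Changes per character on this tree: fused pelvic girdle: 1; fruit dehiscent: 1; stipules present: 1.
Total = 3.

3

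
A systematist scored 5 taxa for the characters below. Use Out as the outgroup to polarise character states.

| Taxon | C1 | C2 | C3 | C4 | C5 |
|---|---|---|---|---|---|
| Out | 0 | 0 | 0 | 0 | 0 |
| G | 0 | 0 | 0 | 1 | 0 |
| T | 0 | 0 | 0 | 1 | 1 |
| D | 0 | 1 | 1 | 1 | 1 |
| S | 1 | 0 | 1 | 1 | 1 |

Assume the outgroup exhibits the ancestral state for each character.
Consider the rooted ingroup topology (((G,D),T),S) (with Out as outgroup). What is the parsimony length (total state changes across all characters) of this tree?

7

Map each character onto (((G,D),T),S) (rooted by Out) and count the minimum state changes it requires (Fitch parsimony):
C1: 1; C2: 1; C3: 2; C4: 1; C5: 2.
Total tree length = 7.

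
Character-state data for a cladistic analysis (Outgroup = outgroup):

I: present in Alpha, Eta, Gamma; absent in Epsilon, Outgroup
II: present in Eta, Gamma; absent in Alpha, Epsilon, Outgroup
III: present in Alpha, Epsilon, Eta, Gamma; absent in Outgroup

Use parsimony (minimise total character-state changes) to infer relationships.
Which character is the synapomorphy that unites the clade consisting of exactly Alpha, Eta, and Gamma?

I

The outgroup has state 'absent' for every character, so 'present' is the derived state throughout.
Only Alpha, Eta, and Gamma show the derived state 'present' for I, supporting them as a clade.
II (derived state 'present') is shared by Eta and Gamma — a synapomorphy uniting that clade.
All ingroup taxa share the derived state 'present' for III; it defines the ingroup but does not resolve relationships within it.
Most parsimonious ingroup topology: ((Alpha,(Eta,Gamma)),Epsilon).
The clade {Alpha, Eta, Gamma} is supported by I: its derived state 'present' occurs in exactly those taxa and in no other taxon (including the outgroup).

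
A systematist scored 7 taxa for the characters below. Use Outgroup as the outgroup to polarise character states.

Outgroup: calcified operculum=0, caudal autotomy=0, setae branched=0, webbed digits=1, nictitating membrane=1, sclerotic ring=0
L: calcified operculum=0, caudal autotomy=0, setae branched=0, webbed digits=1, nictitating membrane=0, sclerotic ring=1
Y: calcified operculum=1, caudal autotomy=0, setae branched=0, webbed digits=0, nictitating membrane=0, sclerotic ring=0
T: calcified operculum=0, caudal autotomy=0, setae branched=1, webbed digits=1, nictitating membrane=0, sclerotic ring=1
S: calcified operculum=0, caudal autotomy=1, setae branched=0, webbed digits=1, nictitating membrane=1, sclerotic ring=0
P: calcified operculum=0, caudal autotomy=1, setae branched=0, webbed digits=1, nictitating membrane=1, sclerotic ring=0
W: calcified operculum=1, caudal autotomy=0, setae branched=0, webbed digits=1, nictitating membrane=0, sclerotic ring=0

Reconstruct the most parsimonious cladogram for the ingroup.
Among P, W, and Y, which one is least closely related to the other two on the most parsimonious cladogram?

P

Character polarity is set by the outgroup: the derived state is whichever differs from the outgroup's state, so for webbed digits, nictitating membrane the derived state is '0', and for the remaining characters it is '1'.
calcified operculum (derived state '1') is shared by W and Y — a synapomorphy uniting that clade.
Only P and S show the derived state '1' for caudal autotomy, supporting them as a clade.
setae branched (derived state '1') is unique to T (autapomorphy; uninformative for grouping).
webbed digits: derived state '0' in Y only — an autapomorphy, so it tells us nothing about relationships among taxa.
nictitating membrane (derived state '0') is shared by L, T, W, and Y — a synapomorphy uniting that clade.
sclerotic ring: derived state '1' in L and T only — synapomorphy for {L, T}.
Most parsimonious ingroup topology: (((L,T),(Y,W)),(S,P)).
W and Y share a more recent common ancestor with each other than either does with P, so P is the least closely related of the three.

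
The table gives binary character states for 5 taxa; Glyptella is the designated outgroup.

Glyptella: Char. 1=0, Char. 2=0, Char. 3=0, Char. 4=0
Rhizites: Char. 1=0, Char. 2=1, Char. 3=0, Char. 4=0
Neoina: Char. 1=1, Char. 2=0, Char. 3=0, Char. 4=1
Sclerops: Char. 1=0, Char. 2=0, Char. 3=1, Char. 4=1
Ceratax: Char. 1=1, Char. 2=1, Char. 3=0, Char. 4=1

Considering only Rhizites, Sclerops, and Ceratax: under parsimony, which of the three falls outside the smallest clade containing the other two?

Rhizites

The outgroup has state '0' for every character, so '1' is the derived state throughout.
Char. 1 (derived state '1') is shared by Ceratax and Neoina — a synapomorphy uniting that clade.
Char. 2 groups Ceratax and Rhizites, which is incompatible with the clades supported by the remaining characters; treating it as convergent (homoplasy) costs fewer steps than any alternative tree.
Char. 3 (derived state '1') is unique to Sclerops (autapomorphy; uninformative for grouping).
Only Ceratax, Neoina, and Sclerops show the derived state '1' for Char. 4, supporting them as a clade.
Most parsimonious ingroup topology: (Rhizites,((Neoina,Ceratax),Sclerops)).
Sclerops and Ceratax share a more recent common ancestor with each other than either does with Rhizites, so Rhizites is the least closely related of the three.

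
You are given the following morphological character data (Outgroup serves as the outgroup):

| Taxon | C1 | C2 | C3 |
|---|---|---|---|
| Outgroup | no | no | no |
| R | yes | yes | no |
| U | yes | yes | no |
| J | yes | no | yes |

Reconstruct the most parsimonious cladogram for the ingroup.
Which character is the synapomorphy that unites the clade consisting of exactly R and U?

The outgroup has state 'no' for every character, so 'yes' is the derived state throughout.
All ingroup taxa share the derived state 'yes' for C1; it defines the ingroup but does not resolve relationships within it.
C2 (derived state 'yes') is shared by R and U — a synapomorphy uniting that clade.
C3 (derived state 'yes') is unique to J (autapomorphy; uninformative for grouping).
Most parsimonious ingroup topology: ((R,U),J).
The clade {R, U} is supported by C2: its derived state 'yes' occurs in exactly those taxa and in no other taxon (including the outgroup).

C2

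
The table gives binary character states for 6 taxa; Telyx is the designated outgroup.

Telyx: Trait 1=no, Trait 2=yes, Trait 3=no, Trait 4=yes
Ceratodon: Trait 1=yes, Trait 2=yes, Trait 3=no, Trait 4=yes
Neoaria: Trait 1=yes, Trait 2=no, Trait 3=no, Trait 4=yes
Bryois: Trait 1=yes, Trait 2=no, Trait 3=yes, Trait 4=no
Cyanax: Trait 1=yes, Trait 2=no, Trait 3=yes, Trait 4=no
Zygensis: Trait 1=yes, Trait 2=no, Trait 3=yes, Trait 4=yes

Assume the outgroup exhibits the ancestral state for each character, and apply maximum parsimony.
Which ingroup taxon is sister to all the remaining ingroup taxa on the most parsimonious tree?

Ceratodon

Character polarity is set by the outgroup: the derived state is whichever differs from the outgroup's state, so for Trait 2, Trait 4 the derived state is 'no', and for the remaining characters it is 'yes'.
Trait 1 (derived state 'yes') is shared by all ingroup taxa — unites the whole ingroup.
Trait 2 (derived state 'no') is shared by Bryois, Cyanax, Neoaria, and Zygensis — a synapomorphy uniting that clade.
Trait 3 (derived state 'yes') is shared by Bryois, Cyanax, and Zygensis — a synapomorphy uniting that clade.
Trait 4: derived state 'no' in Bryois and Cyanax only — synapomorphy for {Bryois, Cyanax}.
Most parsimonious ingroup topology: (Ceratodon,(Neoaria,((Bryois,Cyanax),Zygensis))).
Ceratodon is sister to the clade containing all other ingroup taxa, so it is the earliest-diverging (most basal) ingroup lineage.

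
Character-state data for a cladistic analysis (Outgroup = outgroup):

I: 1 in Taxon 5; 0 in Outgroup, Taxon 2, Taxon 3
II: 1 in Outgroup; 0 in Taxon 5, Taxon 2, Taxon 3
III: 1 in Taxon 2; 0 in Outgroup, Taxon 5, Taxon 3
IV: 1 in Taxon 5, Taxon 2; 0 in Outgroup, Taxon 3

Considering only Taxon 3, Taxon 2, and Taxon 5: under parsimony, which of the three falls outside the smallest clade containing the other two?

Taxon 3

Character polarity is set by the outgroup: the derived state is whichever differs from the outgroup's state, so for II the derived state is '0', and for the remaining characters it is '1'.
I: derived state '1' in Taxon 5 only — an autapomorphy, so it tells us nothing about relationships among taxa.
II (derived state '0') is shared by all ingroup taxa — unites the whole ingroup.
III (derived state '1') is unique to Taxon 2 (autapomorphy; uninformative for grouping).
Only Taxon 2 and Taxon 5 show the derived state '1' for IV, supporting them as a clade.
Most parsimonious ingroup topology: ((Taxon 5,Taxon 2),Taxon 3).
Taxon 5 and Taxon 2 share a more recent common ancestor with each other than either does with Taxon 3, so Taxon 3 is the least closely related of the three.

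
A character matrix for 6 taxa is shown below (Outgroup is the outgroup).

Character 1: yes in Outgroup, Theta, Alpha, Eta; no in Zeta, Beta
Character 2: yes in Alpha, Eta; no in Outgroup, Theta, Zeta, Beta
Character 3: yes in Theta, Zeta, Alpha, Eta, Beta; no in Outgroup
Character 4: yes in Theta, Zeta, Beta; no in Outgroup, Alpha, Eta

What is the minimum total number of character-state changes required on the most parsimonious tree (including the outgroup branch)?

4

Character polarity is set by the outgroup: the derived state is whichever differs from the outgroup's state, so for Character 1 the derived state is 'no', and for the remaining characters it is 'yes'.
Character 1 (derived state 'no') is shared by Beta and Zeta — a synapomorphy uniting that clade.
Only Alpha and Eta show the derived state 'yes' for Character 2, supporting them as a clade.
All ingroup taxa share the derived state 'yes' for Character 3; it defines the ingroup but does not resolve relationships within it.
Only Beta, Theta, and Zeta show the derived state 'yes' for Character 4, supporting them as a clade.
Most parsimonious ingroup topology: ((Theta,(Zeta,Beta)),(Alpha,Eta)).
Changes per character on this tree: Character 1: 1; Character 2: 1; Character 3: 1; Character 4: 1.
Total = 4.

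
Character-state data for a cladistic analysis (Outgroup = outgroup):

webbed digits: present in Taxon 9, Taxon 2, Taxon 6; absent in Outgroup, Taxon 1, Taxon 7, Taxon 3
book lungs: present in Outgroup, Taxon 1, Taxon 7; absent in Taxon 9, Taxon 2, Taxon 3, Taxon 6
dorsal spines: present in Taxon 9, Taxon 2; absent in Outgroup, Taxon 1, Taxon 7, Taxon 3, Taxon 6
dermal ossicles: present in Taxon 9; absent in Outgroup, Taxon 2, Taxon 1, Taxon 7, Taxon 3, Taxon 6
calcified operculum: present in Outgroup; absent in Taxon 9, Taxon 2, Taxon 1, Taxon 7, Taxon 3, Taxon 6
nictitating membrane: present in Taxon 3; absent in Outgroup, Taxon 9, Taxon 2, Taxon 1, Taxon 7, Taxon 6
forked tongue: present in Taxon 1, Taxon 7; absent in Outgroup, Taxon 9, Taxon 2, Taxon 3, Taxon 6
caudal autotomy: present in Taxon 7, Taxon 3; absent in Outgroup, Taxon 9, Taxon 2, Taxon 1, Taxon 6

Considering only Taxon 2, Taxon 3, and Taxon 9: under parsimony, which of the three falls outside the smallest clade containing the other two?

Character polarity is set by the outgroup: the derived state is whichever differs from the outgroup's state, so for book lungs, calcified operculum the derived state is 'absent', and for the remaining characters it is 'present'.
webbed digits: derived state 'present' in Taxon 2, Taxon 6, and Taxon 9 only — synapomorphy for {Taxon 2, Taxon 6, Taxon 9}.
Only Taxon 2, Taxon 3, Taxon 6, and Taxon 9 show the derived state 'absent' for book lungs, supporting them as a clade.
dorsal spines (derived state 'present') is shared by Taxon 2 and Taxon 9 — a synapomorphy uniting that clade.
dermal ossicles (derived state 'present') is unique to Taxon 9 (autapomorphy; uninformative for grouping).
calcified operculum (derived state 'absent') is shared by all ingroup taxa — unites the whole ingroup.
nictitating membrane: derived state 'present' in Taxon 3 only — an autapomorphy, so it tells us nothing about relationships among taxa.
forked tongue: derived state 'present' in Taxon 1 and Taxon 7 only — synapomorphy for {Taxon 1, Taxon 7}.
caudal autotomy (state 'present') occurs in Taxon 3 and Taxon 7 but conflicts with the nesting implied by the other characters — most parsimoniously interpreted as homoplasy.
Most parsimonious ingroup topology: ((((Taxon 9,Taxon 2),Taxon 6),Taxon 3),(Taxon 1,Taxon 7)).
Taxon 9 and Taxon 2 share a more recent common ancestor with each other than either does with Taxon 3, so Taxon 3 is the least closely related of the three.

Taxon 3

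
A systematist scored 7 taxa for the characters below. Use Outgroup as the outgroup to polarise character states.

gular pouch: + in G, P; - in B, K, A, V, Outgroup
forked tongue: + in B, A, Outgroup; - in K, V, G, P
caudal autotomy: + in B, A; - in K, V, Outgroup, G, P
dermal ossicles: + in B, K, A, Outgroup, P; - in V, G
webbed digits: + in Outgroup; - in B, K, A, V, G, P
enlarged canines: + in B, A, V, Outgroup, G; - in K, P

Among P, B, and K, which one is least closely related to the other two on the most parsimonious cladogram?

Character polarity is set by the outgroup: the derived state is whichever differs from the outgroup's state, so for forked tongue, dermal ossicles, webbed digits, enlarged canines the derived state is '-', and for the remaining characters it is '+'.
gular pouch (state '+') occurs in G and P but conflicts with the nesting implied by the other characters — most parsimoniously interpreted as homoplasy.
forked tongue (derived state '-') is shared by G, K, P, and V — a synapomorphy uniting that clade.
caudal autotomy: derived state '+' in A and B only — synapomorphy for {A, B}.
Only G and V show the derived state '-' for dermal ossicles, supporting them as a clade.
All ingroup taxa share the derived state '-' for webbed digits; it defines the ingroup but does not resolve relationships within it.
Only K and P show the derived state '-' for enlarged canines, supporting them as a clade.
Most parsimonious ingroup topology: (((P,K),(G,V)),(B,A)).
P and K share a more recent common ancestor with each other than either does with B, so B is the least closely related of the three.

B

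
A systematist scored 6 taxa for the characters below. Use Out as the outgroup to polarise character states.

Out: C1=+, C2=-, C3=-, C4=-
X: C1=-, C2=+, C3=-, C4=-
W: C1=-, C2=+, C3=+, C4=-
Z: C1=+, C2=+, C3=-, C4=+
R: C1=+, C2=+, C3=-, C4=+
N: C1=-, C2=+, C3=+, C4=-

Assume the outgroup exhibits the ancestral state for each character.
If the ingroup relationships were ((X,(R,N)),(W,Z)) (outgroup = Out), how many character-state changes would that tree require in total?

8

Map each character onto ((X,(R,N)),(W,Z)) (rooted by Out) and count the minimum state changes it requires (Fitch parsimony):
C1: 3; C2: 1; C3: 2; C4: 2.
Total tree length = 8.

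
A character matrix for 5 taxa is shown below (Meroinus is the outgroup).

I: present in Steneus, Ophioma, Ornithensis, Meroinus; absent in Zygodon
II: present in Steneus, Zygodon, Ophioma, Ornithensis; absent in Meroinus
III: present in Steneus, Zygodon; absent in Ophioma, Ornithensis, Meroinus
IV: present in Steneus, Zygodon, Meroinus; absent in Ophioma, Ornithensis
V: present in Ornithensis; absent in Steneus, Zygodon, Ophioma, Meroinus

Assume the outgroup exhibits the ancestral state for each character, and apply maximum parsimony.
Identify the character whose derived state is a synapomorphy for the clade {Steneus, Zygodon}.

Character polarity is set by the outgroup: the derived state is whichever differs from the outgroup's state, so for I, IV the derived state is 'absent', and for the remaining characters it is 'present'.
I: derived state 'absent' in Zygodon only — an autapomorphy, so it tells us nothing about relationships among taxa.
All ingroup taxa share the derived state 'present' for II; it defines the ingroup but does not resolve relationships within it.
Only Steneus and Zygodon show the derived state 'present' for III, supporting them as a clade.
IV (derived state 'absent') is shared by Ophioma and Ornithensis — a synapomorphy uniting that clade.
V (derived state 'present') is unique to Ornithensis (autapomorphy; uninformative for grouping).
Most parsimonious ingroup topology: ((Zygodon,Steneus),(Ornithensis,Ophioma)).
The clade {Steneus, Zygodon} is supported by III: its derived state 'present' occurs in exactly those taxa and in no other taxon (including the outgroup).

III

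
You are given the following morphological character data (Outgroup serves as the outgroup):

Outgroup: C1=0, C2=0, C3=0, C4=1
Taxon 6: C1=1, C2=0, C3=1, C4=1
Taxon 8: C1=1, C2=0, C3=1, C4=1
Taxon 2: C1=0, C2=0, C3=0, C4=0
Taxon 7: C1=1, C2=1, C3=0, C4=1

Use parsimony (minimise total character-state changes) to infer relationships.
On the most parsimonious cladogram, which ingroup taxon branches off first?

Character polarity is set by the outgroup: the derived state is whichever differs from the outgroup's state, so for C4 the derived state is '0', and for the remaining characters it is '1'.
Only Taxon 6, Taxon 7, and Taxon 8 show the derived state '1' for C1, supporting them as a clade.
C2 (derived state '1') is unique to Taxon 7 (autapomorphy; uninformative for grouping).
C3 (derived state '1') is shared by Taxon 6 and Taxon 8 — a synapomorphy uniting that clade.
C4 (derived state '0') is unique to Taxon 2 (autapomorphy; uninformative for grouping).
Most parsimonious ingroup topology: (((Taxon 6,Taxon 8),Taxon 7),Taxon 2).
Taxon 2 is sister to the clade containing all other ingroup taxa, so it is the earliest-diverging (most basal) ingroup lineage.

Taxon 2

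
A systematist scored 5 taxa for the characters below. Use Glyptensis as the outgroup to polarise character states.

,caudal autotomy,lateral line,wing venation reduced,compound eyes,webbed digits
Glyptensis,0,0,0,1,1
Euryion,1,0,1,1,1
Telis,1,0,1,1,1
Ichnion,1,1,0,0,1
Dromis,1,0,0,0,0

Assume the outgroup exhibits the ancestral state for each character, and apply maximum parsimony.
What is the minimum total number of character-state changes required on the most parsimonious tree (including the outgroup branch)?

Character polarity is set by the outgroup: the derived state is whichever differs from the outgroup's state, so for compound eyes, webbed digits the derived state is '0', and for the remaining characters it is '1'.
All ingroup taxa share the derived state '1' for caudal autotomy; it defines the ingroup but does not resolve relationships within it.
lateral line (derived state '1') is unique to Ichnion (autapomorphy; uninformative for grouping).
Only Euryion and Telis show the derived state '1' for wing venation reduced, supporting them as a clade.
compound eyes (derived state '0') is shared by Dromis and Ichnion — a synapomorphy uniting that clade.
webbed digits: derived state '0' in Dromis only — an autapomorphy, so it tells us nothing about relationships among taxa.
Most parsimonious ingroup topology: ((Euryion,Telis),(Ichnion,Dromis)).
Changes per character on this tree: caudal autotomy: 1; lateral line: 1; wing venation reduced: 1; compound eyes: 1; webbed digits: 1.
Total = 5.

5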